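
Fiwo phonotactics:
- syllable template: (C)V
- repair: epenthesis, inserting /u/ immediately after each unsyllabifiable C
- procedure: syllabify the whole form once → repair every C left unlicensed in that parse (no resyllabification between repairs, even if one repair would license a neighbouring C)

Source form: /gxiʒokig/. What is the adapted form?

Under (C)V, the unsyllabifiable consonants are /g/, /g/ (no codas are permitted; onsets are limited to one consonant).
Inserting the epenthetic vowel yields /g/ → /gu/, /g/ → /gu/.

guxiʒokigu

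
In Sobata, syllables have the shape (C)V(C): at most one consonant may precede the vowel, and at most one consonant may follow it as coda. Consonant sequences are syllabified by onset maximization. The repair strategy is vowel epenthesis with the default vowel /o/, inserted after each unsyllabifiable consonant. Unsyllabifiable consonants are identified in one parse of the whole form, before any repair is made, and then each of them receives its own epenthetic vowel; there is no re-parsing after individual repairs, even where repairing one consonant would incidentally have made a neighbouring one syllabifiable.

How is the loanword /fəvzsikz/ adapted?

The consonants /z/, /z/ cannot be parsed into a legal (C)V(C) syllable (at most one coda consonant is licensed; onsets are limited to one consonant).
Each unlicensed consonant becomes the onset of a new syllable: /z/ → /zo/, /z/ → /zo/.

fəvzosikzo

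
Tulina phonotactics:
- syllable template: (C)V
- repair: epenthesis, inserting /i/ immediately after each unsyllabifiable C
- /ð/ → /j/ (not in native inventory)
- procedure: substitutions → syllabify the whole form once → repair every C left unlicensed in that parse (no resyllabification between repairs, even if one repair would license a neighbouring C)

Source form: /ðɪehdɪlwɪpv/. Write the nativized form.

jɪehidɪliwɪpivi

Substitution: /ð/ → /j/, giving /jɪehdɪlwɪpv/.
The consonants /h/, /l/, /p/, /v/ cannot be parsed into a legal (C)V syllable (no codas are permitted; onsets are limited to one consonant).
Each unlicensed consonant becomes the onset of a new syllable: /h/ → /hi/, /l/ → /li/, /p/ → /pi/, /v/ → /vi/.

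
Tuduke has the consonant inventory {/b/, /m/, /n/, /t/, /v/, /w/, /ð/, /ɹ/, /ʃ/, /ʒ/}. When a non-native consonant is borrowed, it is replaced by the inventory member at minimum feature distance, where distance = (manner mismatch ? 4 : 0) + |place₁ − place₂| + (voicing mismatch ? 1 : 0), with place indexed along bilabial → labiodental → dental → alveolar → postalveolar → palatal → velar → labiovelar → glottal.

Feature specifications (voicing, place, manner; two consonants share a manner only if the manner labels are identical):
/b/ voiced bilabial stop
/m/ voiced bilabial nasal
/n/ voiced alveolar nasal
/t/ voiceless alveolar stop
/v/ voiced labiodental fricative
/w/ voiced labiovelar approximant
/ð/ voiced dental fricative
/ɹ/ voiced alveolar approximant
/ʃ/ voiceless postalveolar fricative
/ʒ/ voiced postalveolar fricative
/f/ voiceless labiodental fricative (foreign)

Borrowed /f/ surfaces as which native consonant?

/v/ is closest: same manner (fricative), place distance 0 (labiodental→labiodental), voicing differs (+1); total 1. Next closest is /ð/ at distance 2.

v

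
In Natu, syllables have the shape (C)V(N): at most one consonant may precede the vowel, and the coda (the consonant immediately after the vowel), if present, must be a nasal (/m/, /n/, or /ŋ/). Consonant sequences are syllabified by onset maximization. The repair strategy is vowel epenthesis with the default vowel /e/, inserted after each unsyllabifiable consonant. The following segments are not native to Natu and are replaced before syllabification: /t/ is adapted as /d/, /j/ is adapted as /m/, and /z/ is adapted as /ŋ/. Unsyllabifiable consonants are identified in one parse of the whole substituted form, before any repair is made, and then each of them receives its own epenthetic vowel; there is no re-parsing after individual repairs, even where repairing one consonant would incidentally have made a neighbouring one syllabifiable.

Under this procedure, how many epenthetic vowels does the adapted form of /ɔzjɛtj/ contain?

2

After substitution the input is /ɔŋmɛdm/.
The unsyllabifiable consonants are /d/, /m/; each receives one epenthetic vowel.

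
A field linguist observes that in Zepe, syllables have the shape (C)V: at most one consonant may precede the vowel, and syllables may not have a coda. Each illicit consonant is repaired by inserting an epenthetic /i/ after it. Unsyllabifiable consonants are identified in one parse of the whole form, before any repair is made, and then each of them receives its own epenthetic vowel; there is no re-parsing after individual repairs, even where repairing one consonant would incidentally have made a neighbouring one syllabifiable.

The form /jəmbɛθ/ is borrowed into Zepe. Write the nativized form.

Syllabifying with onset maximization leaves /m/, /θ/ stranded (no codas are permitted; onsets are limited to one consonant).
Each unlicensed consonant becomes the onset of a new syllable: /m/ → /mi/, /θ/ → /θi/.

jəmibɛθi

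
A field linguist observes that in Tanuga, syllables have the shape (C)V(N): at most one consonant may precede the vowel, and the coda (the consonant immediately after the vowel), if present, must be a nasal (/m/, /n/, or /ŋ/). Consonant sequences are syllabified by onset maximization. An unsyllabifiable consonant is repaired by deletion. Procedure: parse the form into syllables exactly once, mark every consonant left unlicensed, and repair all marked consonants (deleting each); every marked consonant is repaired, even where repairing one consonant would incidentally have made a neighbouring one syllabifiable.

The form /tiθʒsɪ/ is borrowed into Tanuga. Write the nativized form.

The consonants /θ/, /ʒ/ cannot be parsed into a legal (C)V(N) syllable (only a nasal (/m/, /n/, or /ŋ/) is licensed in coda position; onsets are limited to one consonant).
Deleting the stranded consonants removes /θ/, /ʒ/.

tisɪ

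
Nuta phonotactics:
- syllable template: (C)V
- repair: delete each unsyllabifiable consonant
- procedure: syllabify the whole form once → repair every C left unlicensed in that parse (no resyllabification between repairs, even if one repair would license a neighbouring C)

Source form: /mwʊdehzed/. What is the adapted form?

wʊdeze

The consonants /m/, /h/, /d/ cannot be parsed into a legal (C)V syllable (no codas are permitted; onsets are limited to one consonant).
Each unlicensed consonant is deleted: /m/, /h/, /d/.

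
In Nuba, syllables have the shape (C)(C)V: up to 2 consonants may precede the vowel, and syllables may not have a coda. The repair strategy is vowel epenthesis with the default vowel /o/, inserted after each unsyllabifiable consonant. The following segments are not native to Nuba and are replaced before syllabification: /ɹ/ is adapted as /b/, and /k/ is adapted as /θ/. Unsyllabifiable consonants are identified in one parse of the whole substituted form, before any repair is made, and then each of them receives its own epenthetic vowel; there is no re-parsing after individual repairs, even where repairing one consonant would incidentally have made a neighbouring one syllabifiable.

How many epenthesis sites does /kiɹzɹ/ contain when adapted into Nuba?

3

After substitution the input is /θibzb/.
The unsyllabifiable consonants are /b/, /z/, /b/; each receives one epenthetic vowel.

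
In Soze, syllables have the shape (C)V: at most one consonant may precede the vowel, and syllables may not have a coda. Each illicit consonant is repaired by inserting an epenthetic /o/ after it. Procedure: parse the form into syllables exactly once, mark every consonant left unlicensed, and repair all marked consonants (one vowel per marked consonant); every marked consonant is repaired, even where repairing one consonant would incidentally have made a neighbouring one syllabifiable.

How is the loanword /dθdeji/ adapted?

The consonants /d/, /θ/ cannot be parsed into a legal (C)V syllable (no codas are permitted; onsets are limited to one consonant).
Inserting the epenthetic vowel yields /d/ → /do/, /θ/ → /θo/.

doθodeji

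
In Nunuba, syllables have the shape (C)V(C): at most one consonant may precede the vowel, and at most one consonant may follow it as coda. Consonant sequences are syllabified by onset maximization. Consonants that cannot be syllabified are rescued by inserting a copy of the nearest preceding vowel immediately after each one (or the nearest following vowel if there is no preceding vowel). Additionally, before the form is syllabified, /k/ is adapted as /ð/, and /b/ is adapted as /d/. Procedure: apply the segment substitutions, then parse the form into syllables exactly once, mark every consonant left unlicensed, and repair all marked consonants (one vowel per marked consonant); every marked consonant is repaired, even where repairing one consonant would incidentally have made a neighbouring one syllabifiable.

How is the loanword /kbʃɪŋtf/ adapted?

ðɪdɪʃɪŋtɪfɪ

Substitution: /k/ → /ð/, /b/ → /d/, giving /ðdʃɪŋtf/.
The consonants /ð/, /d/, /t/, /f/ cannot be parsed into a legal (C)V(C) syllable (at most one coda consonant is licensed; onsets are limited to one consonant).
Each unlicensed consonant becomes the onset of a new syllable: /ð/ → /ðɪ/, /d/ → /dɪ/, /t/ → /tɪ/, /f/ → /fɪ/.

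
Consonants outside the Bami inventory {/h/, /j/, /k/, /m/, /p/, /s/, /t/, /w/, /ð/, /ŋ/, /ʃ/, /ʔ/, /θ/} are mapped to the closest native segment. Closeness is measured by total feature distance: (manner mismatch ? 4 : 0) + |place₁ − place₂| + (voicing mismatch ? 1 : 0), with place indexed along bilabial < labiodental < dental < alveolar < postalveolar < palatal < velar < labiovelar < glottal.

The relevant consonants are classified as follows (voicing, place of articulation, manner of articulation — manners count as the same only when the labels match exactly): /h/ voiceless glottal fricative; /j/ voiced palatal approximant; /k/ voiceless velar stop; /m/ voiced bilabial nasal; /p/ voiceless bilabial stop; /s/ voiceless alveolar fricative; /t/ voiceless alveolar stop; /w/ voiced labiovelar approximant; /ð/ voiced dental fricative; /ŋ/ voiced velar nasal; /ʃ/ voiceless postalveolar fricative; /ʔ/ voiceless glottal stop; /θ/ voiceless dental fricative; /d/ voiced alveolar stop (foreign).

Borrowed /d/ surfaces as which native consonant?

/t/ is closest: same manner (stop), place distance 0 (alveolar→alveolar), voicing differs (+1); total 1. Next closest is /k/ at distance 4.

t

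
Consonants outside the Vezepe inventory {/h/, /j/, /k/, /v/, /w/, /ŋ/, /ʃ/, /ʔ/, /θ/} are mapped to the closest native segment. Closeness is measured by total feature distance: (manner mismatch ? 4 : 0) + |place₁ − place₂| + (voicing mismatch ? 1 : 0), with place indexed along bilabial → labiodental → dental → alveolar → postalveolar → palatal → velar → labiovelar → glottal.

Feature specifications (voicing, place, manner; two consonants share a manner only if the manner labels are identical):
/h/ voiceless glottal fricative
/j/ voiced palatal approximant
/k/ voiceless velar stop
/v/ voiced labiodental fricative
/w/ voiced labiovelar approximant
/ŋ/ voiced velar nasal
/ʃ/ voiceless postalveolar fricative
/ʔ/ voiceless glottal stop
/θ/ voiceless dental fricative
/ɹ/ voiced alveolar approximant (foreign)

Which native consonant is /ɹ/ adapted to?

/j/ is closest: same manner (approximant), place distance 2 (alveolar→palatal), same voicing; total 2. Next closest is /w/ at distance 4.

j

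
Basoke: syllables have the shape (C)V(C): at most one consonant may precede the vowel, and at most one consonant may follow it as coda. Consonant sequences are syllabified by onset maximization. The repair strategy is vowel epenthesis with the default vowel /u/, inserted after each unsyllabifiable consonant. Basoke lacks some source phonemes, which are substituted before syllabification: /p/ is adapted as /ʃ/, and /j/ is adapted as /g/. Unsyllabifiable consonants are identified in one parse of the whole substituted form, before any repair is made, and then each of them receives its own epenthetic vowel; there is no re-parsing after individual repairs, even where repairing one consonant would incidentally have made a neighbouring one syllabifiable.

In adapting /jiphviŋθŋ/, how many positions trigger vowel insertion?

3

After substitution the input is /giʃhviŋθŋ/.
The unsyllabifiable consonants are /h/, /θ/, /ŋ/; each receives one epenthetic vowel.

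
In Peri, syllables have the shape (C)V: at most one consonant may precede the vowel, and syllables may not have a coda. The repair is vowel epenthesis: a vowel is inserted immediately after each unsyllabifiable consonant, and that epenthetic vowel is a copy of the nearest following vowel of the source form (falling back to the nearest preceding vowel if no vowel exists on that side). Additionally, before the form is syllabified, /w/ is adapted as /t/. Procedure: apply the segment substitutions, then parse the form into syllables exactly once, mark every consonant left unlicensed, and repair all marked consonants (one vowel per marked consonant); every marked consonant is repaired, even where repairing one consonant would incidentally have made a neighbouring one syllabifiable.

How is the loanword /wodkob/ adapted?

todokobo

Substitution: /w/ → /t/, giving /todkob/.
Syllabifying with onset maximization leaves /d/, /b/ stranded (no codas are permitted; onsets are limited to one consonant).
Epenthesis after each stranded consonant: /d/ → /do/, /b/ → /bo/.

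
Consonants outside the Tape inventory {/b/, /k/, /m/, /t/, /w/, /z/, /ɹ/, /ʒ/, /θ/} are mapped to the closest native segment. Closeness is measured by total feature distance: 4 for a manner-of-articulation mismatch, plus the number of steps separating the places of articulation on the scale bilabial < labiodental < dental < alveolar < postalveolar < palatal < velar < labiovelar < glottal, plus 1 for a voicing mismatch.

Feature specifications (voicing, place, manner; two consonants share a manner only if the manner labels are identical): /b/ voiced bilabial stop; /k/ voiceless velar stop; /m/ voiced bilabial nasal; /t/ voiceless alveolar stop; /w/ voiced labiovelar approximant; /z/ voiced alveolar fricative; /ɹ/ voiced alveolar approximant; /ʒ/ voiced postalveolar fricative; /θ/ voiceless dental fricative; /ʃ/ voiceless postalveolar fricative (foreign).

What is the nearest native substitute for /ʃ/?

ʒ

/ʒ/ is closest: same manner (fricative), place distance 0 (postalveolar→postalveolar), voicing differs (+1); total 1. Next closest is /z/ at distance 2.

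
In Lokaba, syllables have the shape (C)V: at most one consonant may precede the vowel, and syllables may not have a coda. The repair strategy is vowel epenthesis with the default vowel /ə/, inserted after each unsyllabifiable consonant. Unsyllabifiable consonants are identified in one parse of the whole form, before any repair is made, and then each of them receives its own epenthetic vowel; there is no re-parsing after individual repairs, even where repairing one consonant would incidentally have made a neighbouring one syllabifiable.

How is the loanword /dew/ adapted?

dewə

Syllabifying with onset maximization leaves /w/ stranded (no codas are permitted; onsets are limited to one consonant).
Each unlicensed consonant becomes the onset of a new syllable: /w/ → /wə/.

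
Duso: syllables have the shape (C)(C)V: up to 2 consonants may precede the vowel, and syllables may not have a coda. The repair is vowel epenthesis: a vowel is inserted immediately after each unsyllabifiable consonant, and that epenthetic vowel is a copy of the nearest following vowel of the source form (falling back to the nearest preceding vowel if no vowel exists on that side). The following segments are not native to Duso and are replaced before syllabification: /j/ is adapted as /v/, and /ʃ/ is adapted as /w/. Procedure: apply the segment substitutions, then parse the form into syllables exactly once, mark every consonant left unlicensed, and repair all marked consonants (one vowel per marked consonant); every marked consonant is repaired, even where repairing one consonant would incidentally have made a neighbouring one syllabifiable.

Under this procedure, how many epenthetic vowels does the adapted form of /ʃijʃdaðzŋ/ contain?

After substitution the input is /wivwdaðzŋ/.
The unsyllabifiable consonants are /v/, /ð/, /z/, /ŋ/; each receives one epenthetic vowel.

4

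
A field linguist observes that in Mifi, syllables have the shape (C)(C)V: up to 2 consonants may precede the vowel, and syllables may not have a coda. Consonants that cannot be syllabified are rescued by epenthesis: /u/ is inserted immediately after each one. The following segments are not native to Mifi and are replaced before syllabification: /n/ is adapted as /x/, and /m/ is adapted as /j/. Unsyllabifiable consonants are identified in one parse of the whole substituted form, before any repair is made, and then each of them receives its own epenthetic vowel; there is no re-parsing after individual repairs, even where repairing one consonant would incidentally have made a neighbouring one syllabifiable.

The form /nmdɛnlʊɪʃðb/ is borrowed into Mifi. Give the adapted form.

Substitution: /n/ → /x/, /m/ → /j/, giving /xjdɛxlʊɪʃðb/.
Under (C)(C)V, the unsyllabifiable consonants are /x/, /ʃ/, /ð/, /b/ (no codas are permitted; onsets may contain at most 2 consonants).
Epenthesis after each stranded consonant: /x/ → /xu/, /ʃ/ → /ʃu/, /ð/ → /ðu/, /b/ → /bu/.

xujdɛxlʊɪʃuðubu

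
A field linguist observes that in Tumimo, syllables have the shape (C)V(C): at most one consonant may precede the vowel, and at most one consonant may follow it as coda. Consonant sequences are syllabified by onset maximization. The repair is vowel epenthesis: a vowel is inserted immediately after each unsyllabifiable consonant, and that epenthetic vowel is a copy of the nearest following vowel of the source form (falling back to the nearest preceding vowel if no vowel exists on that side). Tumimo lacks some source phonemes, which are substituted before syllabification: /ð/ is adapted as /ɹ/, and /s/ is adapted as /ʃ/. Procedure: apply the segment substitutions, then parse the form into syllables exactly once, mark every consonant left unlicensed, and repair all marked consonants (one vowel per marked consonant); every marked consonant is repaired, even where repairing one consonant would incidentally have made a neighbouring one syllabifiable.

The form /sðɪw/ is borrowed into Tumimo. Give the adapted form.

Substitution: /s/ → /ʃ/, /ð/ → /ɹ/, giving /ʃɹɪw/.
Under (C)V(C), the unsyllabifiable consonants are /ʃ/ (at most one coda consonant is licensed; onsets are limited to one consonant).
Epenthesis after each stranded consonant: /ʃ/ → /ʃɪ/.

ʃɪɹɪw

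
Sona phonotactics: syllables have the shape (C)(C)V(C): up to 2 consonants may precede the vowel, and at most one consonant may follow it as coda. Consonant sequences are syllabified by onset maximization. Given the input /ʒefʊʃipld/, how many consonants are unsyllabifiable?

2

Under (C)(C)V(C), the unsyllabifiable consonants are /l/, /d/ (at most one coda consonant is licensed; onsets may contain at most 2 consonants).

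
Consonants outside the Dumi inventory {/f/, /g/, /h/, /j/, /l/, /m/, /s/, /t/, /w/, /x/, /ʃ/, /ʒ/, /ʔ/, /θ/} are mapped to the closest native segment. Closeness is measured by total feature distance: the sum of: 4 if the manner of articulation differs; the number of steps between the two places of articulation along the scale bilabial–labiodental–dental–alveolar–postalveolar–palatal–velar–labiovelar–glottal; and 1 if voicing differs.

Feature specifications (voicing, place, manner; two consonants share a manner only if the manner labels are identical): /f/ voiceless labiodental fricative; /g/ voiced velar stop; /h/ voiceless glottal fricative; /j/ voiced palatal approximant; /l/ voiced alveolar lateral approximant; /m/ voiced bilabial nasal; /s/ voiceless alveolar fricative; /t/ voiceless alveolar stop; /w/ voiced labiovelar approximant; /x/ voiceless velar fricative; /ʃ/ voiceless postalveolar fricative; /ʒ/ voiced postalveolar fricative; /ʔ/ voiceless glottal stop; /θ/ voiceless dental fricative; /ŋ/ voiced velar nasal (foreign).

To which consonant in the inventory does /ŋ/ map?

/g/ is closest: manner differs (nasal→stop, +4), place distance 0 (velar→velar), same voicing; total 4. Next closest is /j/ at distance 5.

g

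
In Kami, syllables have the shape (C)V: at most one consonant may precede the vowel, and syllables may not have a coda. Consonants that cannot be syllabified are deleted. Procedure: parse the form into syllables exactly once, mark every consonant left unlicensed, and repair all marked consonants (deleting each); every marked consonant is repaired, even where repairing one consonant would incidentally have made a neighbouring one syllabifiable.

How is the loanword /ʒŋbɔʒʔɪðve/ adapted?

bɔʔɪve

Syllabifying with onset maximization leaves /ʒ/, /ŋ/, /ʒ/, /ð/ stranded (no codas are permitted; onsets are limited to one consonant).
Each unlicensed consonant is deleted: /ʒ/, /ŋ/, /ʒ/, /ð/.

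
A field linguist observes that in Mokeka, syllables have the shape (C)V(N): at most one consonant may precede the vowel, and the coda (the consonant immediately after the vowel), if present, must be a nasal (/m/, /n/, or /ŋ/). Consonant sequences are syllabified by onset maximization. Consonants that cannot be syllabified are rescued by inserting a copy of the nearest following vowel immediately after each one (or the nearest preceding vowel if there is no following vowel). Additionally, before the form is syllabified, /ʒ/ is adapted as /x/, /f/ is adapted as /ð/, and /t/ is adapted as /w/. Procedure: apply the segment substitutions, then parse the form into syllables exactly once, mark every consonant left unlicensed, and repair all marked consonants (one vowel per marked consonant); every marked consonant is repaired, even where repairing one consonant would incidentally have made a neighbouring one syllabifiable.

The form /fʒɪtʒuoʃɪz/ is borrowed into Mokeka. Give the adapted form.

ðɪxɪwuxuoʃɪzɪ

Substitution: /f/ → /ð/, /ʒ/ → /x/, /t/ → /w/, giving /ðxɪwxuoʃɪz/.
Syllabifying with onset maximization leaves /ð/, /w/, /z/ stranded (only a nasal (/m/, /n/, or /ŋ/) is licensed in coda position; onsets are limited to one consonant).
Inserting the epenthetic vowel yields /ð/ → /ðɪ/, /w/ → /wu/, /z/ → /zɪ/.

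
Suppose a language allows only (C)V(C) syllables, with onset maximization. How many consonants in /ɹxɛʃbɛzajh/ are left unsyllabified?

2

The consonants /ɹ/, /h/ cannot be parsed into a legal (C)V(C) syllable (at most one coda consonant is licensed; onsets are limited to one consonant).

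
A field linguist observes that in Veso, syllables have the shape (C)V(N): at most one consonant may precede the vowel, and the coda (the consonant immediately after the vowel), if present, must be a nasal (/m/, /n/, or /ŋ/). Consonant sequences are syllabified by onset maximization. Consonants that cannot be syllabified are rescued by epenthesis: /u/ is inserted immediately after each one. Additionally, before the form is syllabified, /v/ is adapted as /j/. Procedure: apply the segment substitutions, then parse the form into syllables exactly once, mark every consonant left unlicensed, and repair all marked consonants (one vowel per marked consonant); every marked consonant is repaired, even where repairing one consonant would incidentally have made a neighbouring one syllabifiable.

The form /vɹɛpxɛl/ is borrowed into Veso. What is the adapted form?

juɹɛpuxɛlu

Substitution: /v/ → /j/, giving /jɹɛpxɛl/.
The consonants /j/, /p/, /l/ cannot be parsed into a legal (C)V(N) syllable (only a nasal (/m/, /n/, or /ŋ/) is licensed in coda position; onsets are limited to one consonant).
Inserting the epenthetic vowel yields /j/ → /ju/, /p/ → /pu/, /l/ → /lu/.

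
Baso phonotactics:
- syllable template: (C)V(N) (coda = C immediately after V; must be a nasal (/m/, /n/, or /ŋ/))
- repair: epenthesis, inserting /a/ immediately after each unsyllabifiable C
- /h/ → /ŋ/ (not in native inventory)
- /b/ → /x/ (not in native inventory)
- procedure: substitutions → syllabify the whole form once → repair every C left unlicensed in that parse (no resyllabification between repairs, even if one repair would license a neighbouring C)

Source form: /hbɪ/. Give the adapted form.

ŋaxɪ

Substitution: /h/ → /ŋ/, /b/ → /x/, giving /ŋxɪ/.
Under (C)V(N), the unsyllabifiable consonants are /ŋ/ (only a nasal (/m/, /n/, or /ŋ/) is licensed in coda position; onsets are limited to one consonant).
Inserting the epenthetic vowel yields /ŋ/ → /ŋa/.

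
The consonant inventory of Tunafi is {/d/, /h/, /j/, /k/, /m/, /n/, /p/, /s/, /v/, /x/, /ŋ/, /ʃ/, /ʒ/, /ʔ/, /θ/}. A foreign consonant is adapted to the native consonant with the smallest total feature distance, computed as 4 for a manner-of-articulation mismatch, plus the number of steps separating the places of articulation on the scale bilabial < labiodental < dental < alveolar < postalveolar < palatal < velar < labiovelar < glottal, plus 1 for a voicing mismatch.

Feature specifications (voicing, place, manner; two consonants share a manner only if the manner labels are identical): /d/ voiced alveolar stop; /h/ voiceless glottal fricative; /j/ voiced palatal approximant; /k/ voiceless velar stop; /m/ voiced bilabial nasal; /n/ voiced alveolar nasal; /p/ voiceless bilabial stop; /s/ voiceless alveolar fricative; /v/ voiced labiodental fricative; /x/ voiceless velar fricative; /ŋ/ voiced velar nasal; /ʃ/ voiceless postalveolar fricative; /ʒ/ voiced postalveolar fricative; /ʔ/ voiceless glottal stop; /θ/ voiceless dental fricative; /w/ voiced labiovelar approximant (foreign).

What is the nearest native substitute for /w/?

/j/ is closest: same manner (approximant), place distance 2 (labiovelar→palatal), same voicing; total 2. Next closest is /ŋ/ at distance 5.

j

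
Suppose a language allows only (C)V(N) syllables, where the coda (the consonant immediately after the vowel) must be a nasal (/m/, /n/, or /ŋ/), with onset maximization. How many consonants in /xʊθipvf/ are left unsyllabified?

Syllabifying with onset maximization leaves /p/, /v/, /f/ stranded (only a nasal (/m/, /n/, or /ŋ/) is licensed in coda position; onsets are limited to one consonant).

3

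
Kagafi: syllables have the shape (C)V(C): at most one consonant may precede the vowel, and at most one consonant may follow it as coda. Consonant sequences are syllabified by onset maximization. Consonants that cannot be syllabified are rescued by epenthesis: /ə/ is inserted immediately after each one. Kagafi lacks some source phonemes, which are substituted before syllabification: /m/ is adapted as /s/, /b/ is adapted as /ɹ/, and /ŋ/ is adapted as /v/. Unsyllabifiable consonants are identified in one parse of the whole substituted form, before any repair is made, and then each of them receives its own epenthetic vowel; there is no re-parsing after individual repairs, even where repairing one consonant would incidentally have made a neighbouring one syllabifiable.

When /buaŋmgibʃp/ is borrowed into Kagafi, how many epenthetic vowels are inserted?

3

After substitution the input is /ɹuavsgiɹʃp/.
The unsyllabifiable consonants are /s/, /ʃ/, /p/; each receives one epenthetic vowel.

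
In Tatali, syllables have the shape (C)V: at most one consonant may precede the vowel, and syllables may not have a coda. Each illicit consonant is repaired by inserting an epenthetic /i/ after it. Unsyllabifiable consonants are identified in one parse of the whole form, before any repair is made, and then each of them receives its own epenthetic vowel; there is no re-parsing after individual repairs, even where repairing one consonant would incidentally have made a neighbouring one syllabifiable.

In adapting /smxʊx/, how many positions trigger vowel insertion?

The unsyllabifiable consonants are /s/, /m/, /x/; each receives one epenthetic vowel.

3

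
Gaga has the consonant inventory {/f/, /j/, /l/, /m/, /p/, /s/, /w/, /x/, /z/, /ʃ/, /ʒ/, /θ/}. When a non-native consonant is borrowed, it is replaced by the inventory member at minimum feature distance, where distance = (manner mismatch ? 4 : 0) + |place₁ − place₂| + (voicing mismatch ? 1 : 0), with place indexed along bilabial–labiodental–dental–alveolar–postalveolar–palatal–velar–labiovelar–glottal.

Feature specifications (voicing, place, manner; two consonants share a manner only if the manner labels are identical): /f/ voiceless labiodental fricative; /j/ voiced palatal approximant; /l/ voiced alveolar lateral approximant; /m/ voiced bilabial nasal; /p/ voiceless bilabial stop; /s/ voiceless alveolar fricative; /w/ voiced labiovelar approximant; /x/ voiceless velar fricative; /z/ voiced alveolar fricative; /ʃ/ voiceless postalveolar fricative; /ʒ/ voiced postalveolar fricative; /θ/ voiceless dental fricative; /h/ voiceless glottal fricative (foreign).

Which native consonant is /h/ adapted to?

/x/ is closest: same manner (fricative), place distance 2 (glottal→velar), same voicing; total 2. Next closest is /ʃ/ at distance 4.

x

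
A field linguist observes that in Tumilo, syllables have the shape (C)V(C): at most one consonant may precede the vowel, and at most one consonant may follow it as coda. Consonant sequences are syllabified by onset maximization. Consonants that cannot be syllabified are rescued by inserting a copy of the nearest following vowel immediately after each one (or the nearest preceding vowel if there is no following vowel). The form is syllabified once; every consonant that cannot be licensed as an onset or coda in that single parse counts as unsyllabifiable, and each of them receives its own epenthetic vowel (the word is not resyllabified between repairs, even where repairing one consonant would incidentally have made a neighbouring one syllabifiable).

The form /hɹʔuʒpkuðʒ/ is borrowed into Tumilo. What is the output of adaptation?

Under (C)V(C), the unsyllabifiable consonants are /h/, /ɹ/, /p/, /ʒ/ (at most one coda consonant is licensed; onsets are limited to one consonant).
Epenthesis after each stranded consonant: /h/ → /hu/, /ɹ/ → /ɹu/, /p/ → /pu/, /ʒ/ → /ʒu/.

huɹuʔuʒpukuðʒu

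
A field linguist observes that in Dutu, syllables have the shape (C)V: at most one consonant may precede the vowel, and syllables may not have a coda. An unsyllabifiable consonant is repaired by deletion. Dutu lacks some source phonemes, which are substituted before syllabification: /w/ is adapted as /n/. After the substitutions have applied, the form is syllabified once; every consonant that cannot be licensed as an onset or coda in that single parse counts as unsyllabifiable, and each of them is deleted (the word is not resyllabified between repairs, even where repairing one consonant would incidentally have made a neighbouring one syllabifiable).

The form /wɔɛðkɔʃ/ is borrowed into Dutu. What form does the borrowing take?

nɔɛkɔ

Substitution: /w/ → /n/, giving /nɔɛðkɔʃ/.
Under (C)V, the unsyllabifiable consonants are /ð/, /ʃ/ (no codas are permitted; onsets are limited to one consonant).
Each unlicensed consonant is deleted: /ð/, /ʃ/.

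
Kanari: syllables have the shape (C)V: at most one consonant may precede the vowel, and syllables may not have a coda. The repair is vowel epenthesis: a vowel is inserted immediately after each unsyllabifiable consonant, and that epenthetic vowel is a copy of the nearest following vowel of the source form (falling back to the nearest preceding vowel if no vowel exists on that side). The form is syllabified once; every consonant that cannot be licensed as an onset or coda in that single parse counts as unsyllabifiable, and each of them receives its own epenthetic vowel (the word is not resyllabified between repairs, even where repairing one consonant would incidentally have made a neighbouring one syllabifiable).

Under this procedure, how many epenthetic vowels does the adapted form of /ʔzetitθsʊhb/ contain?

The unsyllabifiable consonants are /ʔ/, /t/, /θ/, /h/, /b/; each receives one epenthetic vowel.

5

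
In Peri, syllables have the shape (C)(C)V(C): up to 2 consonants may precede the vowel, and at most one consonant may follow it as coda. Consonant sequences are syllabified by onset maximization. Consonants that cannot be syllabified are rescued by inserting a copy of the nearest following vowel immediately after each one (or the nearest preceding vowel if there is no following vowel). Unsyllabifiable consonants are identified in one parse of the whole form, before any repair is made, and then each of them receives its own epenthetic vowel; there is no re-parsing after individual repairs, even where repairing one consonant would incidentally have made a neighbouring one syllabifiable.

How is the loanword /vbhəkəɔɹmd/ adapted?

Under (C)(C)V(C), the unsyllabifiable consonants are /v/, /m/, /d/ (at most one coda consonant is licensed; onsets may contain at most 2 consonants).
Inserting the epenthetic vowel yields /v/ → /və/, /m/ → /mɔ/, /d/ → /dɔ/.

vəbhəkəɔɹmɔdɔ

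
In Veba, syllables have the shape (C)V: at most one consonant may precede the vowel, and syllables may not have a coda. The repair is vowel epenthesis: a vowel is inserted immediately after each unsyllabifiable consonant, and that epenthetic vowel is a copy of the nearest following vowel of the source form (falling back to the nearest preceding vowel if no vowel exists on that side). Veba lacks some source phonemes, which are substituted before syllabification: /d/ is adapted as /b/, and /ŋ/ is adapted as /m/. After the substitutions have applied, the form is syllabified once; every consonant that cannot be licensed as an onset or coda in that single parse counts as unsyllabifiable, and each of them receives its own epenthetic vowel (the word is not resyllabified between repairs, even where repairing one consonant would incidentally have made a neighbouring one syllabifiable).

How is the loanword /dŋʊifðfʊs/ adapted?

bʊmʊifʊðʊfʊsʊ

Substitution: /d/ → /b/, /ŋ/ → /m/, giving /bmʊifðfʊs/.
Under (C)V, the unsyllabifiable consonants are /b/, /f/, /ð/, /s/ (no codas are permitted; onsets are limited to one consonant).
Inserting the epenthetic vowel yields /b/ → /bʊ/, /f/ → /fʊ/, /ð/ → /ðʊ/, /s/ → /sʊ/.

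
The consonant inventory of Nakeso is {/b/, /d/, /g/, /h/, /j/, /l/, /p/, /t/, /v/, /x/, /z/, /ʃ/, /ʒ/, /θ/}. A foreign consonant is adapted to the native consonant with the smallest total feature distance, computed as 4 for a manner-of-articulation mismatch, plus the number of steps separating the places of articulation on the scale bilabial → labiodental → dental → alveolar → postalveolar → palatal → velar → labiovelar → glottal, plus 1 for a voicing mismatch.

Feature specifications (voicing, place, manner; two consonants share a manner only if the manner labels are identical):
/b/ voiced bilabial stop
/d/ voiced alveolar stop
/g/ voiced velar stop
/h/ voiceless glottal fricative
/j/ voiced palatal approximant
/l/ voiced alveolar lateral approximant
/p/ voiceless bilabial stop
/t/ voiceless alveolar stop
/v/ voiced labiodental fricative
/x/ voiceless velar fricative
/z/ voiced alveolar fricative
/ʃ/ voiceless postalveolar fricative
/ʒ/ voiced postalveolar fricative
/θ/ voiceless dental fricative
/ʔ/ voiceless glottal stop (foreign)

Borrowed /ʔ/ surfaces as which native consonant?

/g/ is closest: same manner (stop), place distance 2 (glottal→velar), voicing differs (+1); total 3. Next closest is /h/ at distance 4.

g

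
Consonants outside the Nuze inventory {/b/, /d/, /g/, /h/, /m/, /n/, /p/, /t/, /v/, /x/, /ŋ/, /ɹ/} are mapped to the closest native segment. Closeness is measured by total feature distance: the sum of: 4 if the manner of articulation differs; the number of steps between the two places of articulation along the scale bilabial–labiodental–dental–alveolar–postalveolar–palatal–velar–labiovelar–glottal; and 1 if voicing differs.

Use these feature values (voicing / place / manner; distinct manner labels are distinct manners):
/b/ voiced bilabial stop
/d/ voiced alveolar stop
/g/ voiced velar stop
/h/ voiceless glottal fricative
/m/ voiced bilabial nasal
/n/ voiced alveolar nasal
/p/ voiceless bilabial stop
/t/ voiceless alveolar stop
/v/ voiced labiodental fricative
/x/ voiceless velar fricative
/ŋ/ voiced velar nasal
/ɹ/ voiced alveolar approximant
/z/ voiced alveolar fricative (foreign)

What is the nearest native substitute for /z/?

/v/ is closest: same manner (fricative), place distance 2 (alveolar→labiodental), same voicing; total 2. Next closest is /d/ at distance 4.

v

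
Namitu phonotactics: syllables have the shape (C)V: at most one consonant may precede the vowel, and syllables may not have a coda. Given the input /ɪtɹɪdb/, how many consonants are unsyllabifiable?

The consonants /t/, /d/, /b/ cannot be parsed into a legal (C)V syllable (no codas are permitted; onsets are limited to one consonant).

3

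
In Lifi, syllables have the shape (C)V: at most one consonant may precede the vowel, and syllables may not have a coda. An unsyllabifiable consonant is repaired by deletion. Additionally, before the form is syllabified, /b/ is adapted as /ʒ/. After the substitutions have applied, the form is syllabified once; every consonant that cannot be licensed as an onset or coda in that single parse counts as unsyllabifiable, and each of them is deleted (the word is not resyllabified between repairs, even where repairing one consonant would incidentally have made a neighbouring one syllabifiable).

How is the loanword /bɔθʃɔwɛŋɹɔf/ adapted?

Substitution: /b/ → /ʒ/, giving /ʒɔθʃɔwɛŋɹɔf/.
The consonants /θ/, /ŋ/, /f/ cannot be parsed into a legal (C)V syllable (no codas are permitted; onsets are limited to one consonant).
Deletion applies to /θ/, /ŋ/, /f/.

ʒɔʃɔwɛɹɔ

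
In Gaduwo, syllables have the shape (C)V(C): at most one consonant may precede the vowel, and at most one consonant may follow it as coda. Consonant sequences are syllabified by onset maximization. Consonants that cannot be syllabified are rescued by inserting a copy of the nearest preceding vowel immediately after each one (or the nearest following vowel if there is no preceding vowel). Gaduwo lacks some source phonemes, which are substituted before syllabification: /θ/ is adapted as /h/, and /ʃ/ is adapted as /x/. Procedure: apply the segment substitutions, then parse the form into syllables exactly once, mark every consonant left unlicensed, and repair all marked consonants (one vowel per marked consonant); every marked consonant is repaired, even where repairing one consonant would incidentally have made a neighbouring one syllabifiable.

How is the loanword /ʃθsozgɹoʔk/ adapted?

Substitution: /ʃ/ → /x/, /θ/ → /h/, giving /xhsozgɹoʔk/.
Under (C)V(C), the unsyllabifiable consonants are /x/, /h/, /g/, /k/ (at most one coda consonant is licensed; onsets are limited to one consonant).
Inserting the epenthetic vowel yields /x/ → /xo/, /h/ → /ho/, /g/ → /go/, /k/ → /ko/.

xohosozgoɹoʔko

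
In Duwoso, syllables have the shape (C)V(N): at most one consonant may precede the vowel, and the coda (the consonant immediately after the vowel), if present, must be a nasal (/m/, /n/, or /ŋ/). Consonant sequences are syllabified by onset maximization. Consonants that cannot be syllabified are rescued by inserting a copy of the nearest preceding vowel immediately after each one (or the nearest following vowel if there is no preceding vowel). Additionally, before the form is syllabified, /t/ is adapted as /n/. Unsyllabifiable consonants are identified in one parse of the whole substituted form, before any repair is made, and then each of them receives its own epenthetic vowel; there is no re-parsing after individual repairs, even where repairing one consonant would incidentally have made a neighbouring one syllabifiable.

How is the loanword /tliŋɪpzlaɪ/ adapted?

Substitution: /t/ → /n/, giving /nliŋɪpzlaɪ/.
Syllabifying with onset maximization leaves /n/, /p/, /z/ stranded (only a nasal (/m/, /n/, or /ŋ/) is licensed in coda position; onsets are limited to one consonant).
Inserting the epenthetic vowel yields /n/ → /ni/, /p/ → /pɪ/, /z/ → /zɪ/.

niliŋɪpɪzɪlaɪ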